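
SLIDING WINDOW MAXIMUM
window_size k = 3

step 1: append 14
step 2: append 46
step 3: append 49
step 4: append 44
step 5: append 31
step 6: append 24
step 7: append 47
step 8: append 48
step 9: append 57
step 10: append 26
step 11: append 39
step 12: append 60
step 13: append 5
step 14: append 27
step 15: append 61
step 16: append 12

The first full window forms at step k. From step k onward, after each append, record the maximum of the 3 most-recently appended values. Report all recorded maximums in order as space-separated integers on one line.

Answer: 49 49 49 44 47 48 57 57 57 60 60 60 61 61

Derivation:
step 1: append 14 -> window=[14] (not full yet)
step 2: append 46 -> window=[14, 46] (not full yet)
step 3: append 49 -> window=[14, 46, 49] -> max=49
step 4: append 44 -> window=[46, 49, 44] -> max=49
step 5: append 31 -> window=[49, 44, 31] -> max=49
step 6: append 24 -> window=[44, 31, 24] -> max=44
step 7: append 47 -> window=[31, 24, 47] -> max=47
step 8: append 48 -> window=[24, 47, 48] -> max=48
step 9: append 57 -> window=[47, 48, 57] -> max=57
step 10: append 26 -> window=[48, 57, 26] -> max=57
step 11: append 39 -> window=[57, 26, 39] -> max=57
step 12: append 60 -> window=[26, 39, 60] -> max=60
step 13: append 5 -> window=[39, 60, 5] -> max=60
step 14: append 27 -> window=[60, 5, 27] -> max=60
step 15: append 61 -> window=[5, 27, 61] -> max=61
step 16: append 12 -> window=[27, 61, 12] -> max=61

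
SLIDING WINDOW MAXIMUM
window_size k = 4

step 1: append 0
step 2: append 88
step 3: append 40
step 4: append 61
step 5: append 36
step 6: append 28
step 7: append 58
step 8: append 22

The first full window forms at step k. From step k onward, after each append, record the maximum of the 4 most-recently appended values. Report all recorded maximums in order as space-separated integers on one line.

Answer: 88 88 61 61 58

Derivation:
step 1: append 0 -> window=[0] (not full yet)
step 2: append 88 -> window=[0, 88] (not full yet)
step 3: append 40 -> window=[0, 88, 40] (not full yet)
step 4: append 61 -> window=[0, 88, 40, 61] -> max=88
step 5: append 36 -> window=[88, 40, 61, 36] -> max=88
step 6: append 28 -> window=[40, 61, 36, 28] -> max=61
step 7: append 58 -> window=[61, 36, 28, 58] -> max=61
step 8: append 22 -> window=[36, 28, 58, 22] -> max=58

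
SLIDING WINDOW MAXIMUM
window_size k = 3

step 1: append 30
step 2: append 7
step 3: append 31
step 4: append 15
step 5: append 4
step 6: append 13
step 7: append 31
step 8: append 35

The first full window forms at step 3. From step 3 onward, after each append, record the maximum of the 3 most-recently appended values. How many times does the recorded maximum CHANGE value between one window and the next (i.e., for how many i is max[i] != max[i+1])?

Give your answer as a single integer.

step 1: append 30 -> window=[30] (not full yet)
step 2: append 7 -> window=[30, 7] (not full yet)
step 3: append 31 -> window=[30, 7, 31] -> max=31
step 4: append 15 -> window=[7, 31, 15] -> max=31
step 5: append 4 -> window=[31, 15, 4] -> max=31
step 6: append 13 -> window=[15, 4, 13] -> max=15
step 7: append 31 -> window=[4, 13, 31] -> max=31
step 8: append 35 -> window=[13, 31, 35] -> max=35
Recorded maximums: 31 31 31 15 31 35
Changes between consecutive maximums: 3

Answer: 3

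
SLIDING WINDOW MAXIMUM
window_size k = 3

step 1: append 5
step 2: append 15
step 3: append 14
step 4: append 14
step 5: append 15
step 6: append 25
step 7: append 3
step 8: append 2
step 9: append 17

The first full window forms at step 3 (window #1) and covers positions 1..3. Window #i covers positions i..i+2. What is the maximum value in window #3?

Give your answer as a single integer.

Answer: 15

Derivation:
step 1: append 5 -> window=[5] (not full yet)
step 2: append 15 -> window=[5, 15] (not full yet)
step 3: append 14 -> window=[5, 15, 14] -> max=15
step 4: append 14 -> window=[15, 14, 14] -> max=15
step 5: append 15 -> window=[14, 14, 15] -> max=15
Window #3 max = 15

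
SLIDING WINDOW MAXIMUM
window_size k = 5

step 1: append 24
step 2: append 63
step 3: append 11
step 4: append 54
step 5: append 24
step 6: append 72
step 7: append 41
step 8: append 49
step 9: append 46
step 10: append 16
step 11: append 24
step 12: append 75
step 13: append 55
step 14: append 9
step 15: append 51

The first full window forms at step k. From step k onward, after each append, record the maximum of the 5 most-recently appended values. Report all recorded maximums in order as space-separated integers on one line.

Answer: 63 72 72 72 72 72 49 75 75 75 75

Derivation:
step 1: append 24 -> window=[24] (not full yet)
step 2: append 63 -> window=[24, 63] (not full yet)
step 3: append 11 -> window=[24, 63, 11] (not full yet)
step 4: append 54 -> window=[24, 63, 11, 54] (not full yet)
step 5: append 24 -> window=[24, 63, 11, 54, 24] -> max=63
step 6: append 72 -> window=[63, 11, 54, 24, 72] -> max=72
step 7: append 41 -> window=[11, 54, 24, 72, 41] -> max=72
step 8: append 49 -> window=[54, 24, 72, 41, 49] -> max=72
step 9: append 46 -> window=[24, 72, 41, 49, 46] -> max=72
step 10: append 16 -> window=[72, 41, 49, 46, 16] -> max=72
step 11: append 24 -> window=[41, 49, 46, 16, 24] -> max=49
step 12: append 75 -> window=[49, 46, 16, 24, 75] -> max=75
step 13: append 55 -> window=[46, 16, 24, 75, 55] -> max=75
step 14: append 9 -> window=[16, 24, 75, 55, 9] -> max=75
step 15: append 51 -> window=[24, 75, 55, 9, 51] -> max=75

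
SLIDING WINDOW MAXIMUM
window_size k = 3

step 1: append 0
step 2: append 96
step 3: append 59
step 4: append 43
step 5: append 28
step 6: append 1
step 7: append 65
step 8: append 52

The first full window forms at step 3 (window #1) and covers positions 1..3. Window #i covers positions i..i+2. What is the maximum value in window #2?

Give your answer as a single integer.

step 1: append 0 -> window=[0] (not full yet)
step 2: append 96 -> window=[0, 96] (not full yet)
step 3: append 59 -> window=[0, 96, 59] -> max=96
step 4: append 43 -> window=[96, 59, 43] -> max=96
Window #2 max = 96

Answer: 96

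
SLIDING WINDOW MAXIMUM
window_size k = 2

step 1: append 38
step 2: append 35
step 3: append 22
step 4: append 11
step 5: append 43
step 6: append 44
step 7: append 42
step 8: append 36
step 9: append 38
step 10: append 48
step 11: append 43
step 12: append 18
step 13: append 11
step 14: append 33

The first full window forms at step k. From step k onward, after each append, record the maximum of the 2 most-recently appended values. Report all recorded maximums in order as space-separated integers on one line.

step 1: append 38 -> window=[38] (not full yet)
step 2: append 35 -> window=[38, 35] -> max=38
step 3: append 22 -> window=[35, 22] -> max=35
step 4: append 11 -> window=[22, 11] -> max=22
step 5: append 43 -> window=[11, 43] -> max=43
step 6: append 44 -> window=[43, 44] -> max=44
step 7: append 42 -> window=[44, 42] -> max=44
step 8: append 36 -> window=[42, 36] -> max=42
step 9: append 38 -> window=[36, 38] -> max=38
step 10: append 48 -> window=[38, 48] -> max=48
step 11: append 43 -> window=[48, 43] -> max=48
step 12: append 18 -> window=[43, 18] -> max=43
step 13: append 11 -> window=[18, 11] -> max=18
step 14: append 33 -> window=[11, 33] -> max=33

Answer: 38 35 22 43 44 44 42 38 48 48 43 18 33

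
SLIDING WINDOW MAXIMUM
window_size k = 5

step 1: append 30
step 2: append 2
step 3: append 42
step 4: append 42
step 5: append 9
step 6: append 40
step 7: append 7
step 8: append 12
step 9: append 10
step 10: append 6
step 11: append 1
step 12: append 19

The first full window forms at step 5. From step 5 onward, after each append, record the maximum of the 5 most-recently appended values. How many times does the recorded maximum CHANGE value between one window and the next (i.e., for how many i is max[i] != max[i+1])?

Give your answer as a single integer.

Answer: 3

Derivation:
step 1: append 30 -> window=[30] (not full yet)
step 2: append 2 -> window=[30, 2] (not full yet)
step 3: append 42 -> window=[30, 2, 42] (not full yet)
step 4: append 42 -> window=[30, 2, 42, 42] (not full yet)
step 5: append 9 -> window=[30, 2, 42, 42, 9] -> max=42
step 6: append 40 -> window=[2, 42, 42, 9, 40] -> max=42
step 7: append 7 -> window=[42, 42, 9, 40, 7] -> max=42
step 8: append 12 -> window=[42, 9, 40, 7, 12] -> max=42
step 9: append 10 -> window=[9, 40, 7, 12, 10] -> max=40
step 10: append 6 -> window=[40, 7, 12, 10, 6] -> max=40
step 11: append 1 -> window=[7, 12, 10, 6, 1] -> max=12
step 12: append 19 -> window=[12, 10, 6, 1, 19] -> max=19
Recorded maximums: 42 42 42 42 40 40 12 19
Changes between consecutive maximums: 3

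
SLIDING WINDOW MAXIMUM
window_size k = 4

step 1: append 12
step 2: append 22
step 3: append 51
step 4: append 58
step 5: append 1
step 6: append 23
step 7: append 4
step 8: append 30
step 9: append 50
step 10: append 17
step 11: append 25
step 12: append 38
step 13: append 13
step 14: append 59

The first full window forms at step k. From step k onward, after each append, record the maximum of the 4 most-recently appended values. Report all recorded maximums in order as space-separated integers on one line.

Answer: 58 58 58 58 30 50 50 50 50 38 59

Derivation:
step 1: append 12 -> window=[12] (not full yet)
step 2: append 22 -> window=[12, 22] (not full yet)
step 3: append 51 -> window=[12, 22, 51] (not full yet)
step 4: append 58 -> window=[12, 22, 51, 58] -> max=58
step 5: append 1 -> window=[22, 51, 58, 1] -> max=58
step 6: append 23 -> window=[51, 58, 1, 23] -> max=58
step 7: append 4 -> window=[58, 1, 23, 4] -> max=58
step 8: append 30 -> window=[1, 23, 4, 30] -> max=30
step 9: append 50 -> window=[23, 4, 30, 50] -> max=50
step 10: append 17 -> window=[4, 30, 50, 17] -> max=50
step 11: append 25 -> window=[30, 50, 17, 25] -> max=50
step 12: append 38 -> window=[50, 17, 25, 38] -> max=50
step 13: append 13 -> window=[17, 25, 38, 13] -> max=38
step 14: append 59 -> window=[25, 38, 13, 59] -> max=59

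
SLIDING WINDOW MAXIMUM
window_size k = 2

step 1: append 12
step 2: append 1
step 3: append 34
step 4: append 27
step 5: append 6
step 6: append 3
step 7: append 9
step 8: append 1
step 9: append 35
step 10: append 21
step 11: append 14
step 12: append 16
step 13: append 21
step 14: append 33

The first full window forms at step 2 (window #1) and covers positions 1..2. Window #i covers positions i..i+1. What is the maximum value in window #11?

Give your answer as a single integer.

Answer: 16

Derivation:
step 1: append 12 -> window=[12] (not full yet)
step 2: append 1 -> window=[12, 1] -> max=12
step 3: append 34 -> window=[1, 34] -> max=34
step 4: append 27 -> window=[34, 27] -> max=34
step 5: append 6 -> window=[27, 6] -> max=27
step 6: append 3 -> window=[6, 3] -> max=6
step 7: append 9 -> window=[3, 9] -> max=9
step 8: append 1 -> window=[9, 1] -> max=9
step 9: append 35 -> window=[1, 35] -> max=35
step 10: append 21 -> window=[35, 21] -> max=35
step 11: append 14 -> window=[21, 14] -> max=21
step 12: append 16 -> window=[14, 16] -> max=16
Window #11 max = 16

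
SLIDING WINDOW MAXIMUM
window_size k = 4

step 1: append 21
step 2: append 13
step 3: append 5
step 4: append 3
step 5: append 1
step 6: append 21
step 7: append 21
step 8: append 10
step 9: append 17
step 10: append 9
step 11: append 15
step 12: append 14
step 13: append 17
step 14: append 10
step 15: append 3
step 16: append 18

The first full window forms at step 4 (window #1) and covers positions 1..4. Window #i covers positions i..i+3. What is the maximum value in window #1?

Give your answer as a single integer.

step 1: append 21 -> window=[21] (not full yet)
step 2: append 13 -> window=[21, 13] (not full yet)
step 3: append 5 -> window=[21, 13, 5] (not full yet)
step 4: append 3 -> window=[21, 13, 5, 3] -> max=21
Window #1 max = 21

Answer: 21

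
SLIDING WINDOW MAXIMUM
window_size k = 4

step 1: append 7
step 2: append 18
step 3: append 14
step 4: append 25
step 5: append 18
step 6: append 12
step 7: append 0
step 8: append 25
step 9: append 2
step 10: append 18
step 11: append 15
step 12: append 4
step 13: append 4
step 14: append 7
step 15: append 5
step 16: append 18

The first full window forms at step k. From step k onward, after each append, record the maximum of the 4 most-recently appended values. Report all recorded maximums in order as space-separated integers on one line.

Answer: 25 25 25 25 25 25 25 25 18 18 15 7 18

Derivation:
step 1: append 7 -> window=[7] (not full yet)
step 2: append 18 -> window=[7, 18] (not full yet)
step 3: append 14 -> window=[7, 18, 14] (not full yet)
step 4: append 25 -> window=[7, 18, 14, 25] -> max=25
step 5: append 18 -> window=[18, 14, 25, 18] -> max=25
step 6: append 12 -> window=[14, 25, 18, 12] -> max=25
step 7: append 0 -> window=[25, 18, 12, 0] -> max=25
step 8: append 25 -> window=[18, 12, 0, 25] -> max=25
step 9: append 2 -> window=[12, 0, 25, 2] -> max=25
step 10: append 18 -> window=[0, 25, 2, 18] -> max=25
step 11: append 15 -> window=[25, 2, 18, 15] -> max=25
step 12: append 4 -> window=[2, 18, 15, 4] -> max=18
step 13: append 4 -> window=[18, 15, 4, 4] -> max=18
step 14: append 7 -> window=[15, 4, 4, 7] -> max=15
step 15: append 5 -> window=[4, 4, 7, 5] -> max=7
step 16: append 18 -> window=[4, 7, 5, 18] -> max=18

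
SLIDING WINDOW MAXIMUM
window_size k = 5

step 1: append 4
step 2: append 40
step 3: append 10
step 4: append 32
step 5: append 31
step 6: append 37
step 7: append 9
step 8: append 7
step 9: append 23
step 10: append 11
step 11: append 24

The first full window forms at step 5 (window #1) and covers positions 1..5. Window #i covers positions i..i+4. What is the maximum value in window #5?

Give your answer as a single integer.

step 1: append 4 -> window=[4] (not full yet)
step 2: append 40 -> window=[4, 40] (not full yet)
step 3: append 10 -> window=[4, 40, 10] (not full yet)
step 4: append 32 -> window=[4, 40, 10, 32] (not full yet)
step 5: append 31 -> window=[4, 40, 10, 32, 31] -> max=40
step 6: append 37 -> window=[40, 10, 32, 31, 37] -> max=40
step 7: append 9 -> window=[10, 32, 31, 37, 9] -> max=37
step 8: append 7 -> window=[32, 31, 37, 9, 7] -> max=37
step 9: append 23 -> window=[31, 37, 9, 7, 23] -> max=37
Window #5 max = 37

Answer: 37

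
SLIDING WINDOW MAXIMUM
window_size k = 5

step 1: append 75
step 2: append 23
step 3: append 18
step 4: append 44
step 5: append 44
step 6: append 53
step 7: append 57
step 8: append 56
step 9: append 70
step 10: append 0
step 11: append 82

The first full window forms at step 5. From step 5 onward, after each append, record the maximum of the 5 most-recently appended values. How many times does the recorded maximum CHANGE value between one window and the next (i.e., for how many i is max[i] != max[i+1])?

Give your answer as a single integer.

step 1: append 75 -> window=[75] (not full yet)
step 2: append 23 -> window=[75, 23] (not full yet)
step 3: append 18 -> window=[75, 23, 18] (not full yet)
step 4: append 44 -> window=[75, 23, 18, 44] (not full yet)
step 5: append 44 -> window=[75, 23, 18, 44, 44] -> max=75
step 6: append 53 -> window=[23, 18, 44, 44, 53] -> max=53
step 7: append 57 -> window=[18, 44, 44, 53, 57] -> max=57
step 8: append 56 -> window=[44, 44, 53, 57, 56] -> max=57
step 9: append 70 -> window=[44, 53, 57, 56, 70] -> max=70
step 10: append 0 -> window=[53, 57, 56, 70, 0] -> max=70
step 11: append 82 -> window=[57, 56, 70, 0, 82] -> max=82
Recorded maximums: 75 53 57 57 70 70 82
Changes between consecutive maximums: 4

Answer: 4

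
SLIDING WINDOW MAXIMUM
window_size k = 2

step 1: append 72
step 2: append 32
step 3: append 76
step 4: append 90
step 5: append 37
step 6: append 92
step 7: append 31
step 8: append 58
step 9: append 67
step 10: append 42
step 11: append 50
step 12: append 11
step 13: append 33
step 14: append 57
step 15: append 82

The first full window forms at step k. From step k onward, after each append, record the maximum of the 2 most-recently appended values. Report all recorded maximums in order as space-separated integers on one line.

Answer: 72 76 90 90 92 92 58 67 67 50 50 33 57 82

Derivation:
step 1: append 72 -> window=[72] (not full yet)
step 2: append 32 -> window=[72, 32] -> max=72
step 3: append 76 -> window=[32, 76] -> max=76
step 4: append 90 -> window=[76, 90] -> max=90
step 5: append 37 -> window=[90, 37] -> max=90
step 6: append 92 -> window=[37, 92] -> max=92
step 7: append 31 -> window=[92, 31] -> max=92
step 8: append 58 -> window=[31, 58] -> max=58
step 9: append 67 -> window=[58, 67] -> max=67
step 10: append 42 -> window=[67, 42] -> max=67
step 11: append 50 -> window=[42, 50] -> max=50
step 12: append 11 -> window=[50, 11] -> max=50
step 13: append 33 -> window=[11, 33] -> max=33
step 14: append 57 -> window=[33, 57] -> max=57
step 15: append 82 -> window=[57, 82] -> max=82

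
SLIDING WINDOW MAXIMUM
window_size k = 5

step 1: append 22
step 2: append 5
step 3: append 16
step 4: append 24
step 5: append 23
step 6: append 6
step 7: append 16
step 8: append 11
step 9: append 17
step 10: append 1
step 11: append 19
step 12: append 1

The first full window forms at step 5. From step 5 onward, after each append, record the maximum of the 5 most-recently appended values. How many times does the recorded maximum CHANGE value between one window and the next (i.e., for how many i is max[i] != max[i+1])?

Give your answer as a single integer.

Answer: 3

Derivation:
step 1: append 22 -> window=[22] (not full yet)
step 2: append 5 -> window=[22, 5] (not full yet)
step 3: append 16 -> window=[22, 5, 16] (not full yet)
step 4: append 24 -> window=[22, 5, 16, 24] (not full yet)
step 5: append 23 -> window=[22, 5, 16, 24, 23] -> max=24
step 6: append 6 -> window=[5, 16, 24, 23, 6] -> max=24
step 7: append 16 -> window=[16, 24, 23, 6, 16] -> max=24
step 8: append 11 -> window=[24, 23, 6, 16, 11] -> max=24
step 9: append 17 -> window=[23, 6, 16, 11, 17] -> max=23
step 10: append 1 -> window=[6, 16, 11, 17, 1] -> max=17
step 11: append 19 -> window=[16, 11, 17, 1, 19] -> max=19
step 12: append 1 -> window=[11, 17, 1, 19, 1] -> max=19
Recorded maximums: 24 24 24 24 23 17 19 19
Changes between consecutive maximums: 3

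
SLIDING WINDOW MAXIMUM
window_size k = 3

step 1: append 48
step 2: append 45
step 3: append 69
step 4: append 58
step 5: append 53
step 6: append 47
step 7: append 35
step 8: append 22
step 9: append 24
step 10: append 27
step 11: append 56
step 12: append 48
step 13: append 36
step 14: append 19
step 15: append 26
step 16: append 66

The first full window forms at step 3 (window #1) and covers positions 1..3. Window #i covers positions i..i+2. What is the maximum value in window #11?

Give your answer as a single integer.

step 1: append 48 -> window=[48] (not full yet)
step 2: append 45 -> window=[48, 45] (not full yet)
step 3: append 69 -> window=[48, 45, 69] -> max=69
step 4: append 58 -> window=[45, 69, 58] -> max=69
step 5: append 53 -> window=[69, 58, 53] -> max=69
step 6: append 47 -> window=[58, 53, 47] -> max=58
step 7: append 35 -> window=[53, 47, 35] -> max=53
step 8: append 22 -> window=[47, 35, 22] -> max=47
step 9: append 24 -> window=[35, 22, 24] -> max=35
step 10: append 27 -> window=[22, 24, 27] -> max=27
step 11: append 56 -> window=[24, 27, 56] -> max=56
step 12: append 48 -> window=[27, 56, 48] -> max=56
step 13: append 36 -> window=[56, 48, 36] -> max=56
Window #11 max = 56

Answer: 56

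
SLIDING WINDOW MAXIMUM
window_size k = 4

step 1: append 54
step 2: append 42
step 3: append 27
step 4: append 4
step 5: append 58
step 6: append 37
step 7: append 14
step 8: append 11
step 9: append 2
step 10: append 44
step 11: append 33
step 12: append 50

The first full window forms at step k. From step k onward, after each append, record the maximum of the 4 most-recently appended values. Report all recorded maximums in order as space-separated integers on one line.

Answer: 54 58 58 58 58 37 44 44 50

Derivation:
step 1: append 54 -> window=[54] (not full yet)
step 2: append 42 -> window=[54, 42] (not full yet)
step 3: append 27 -> window=[54, 42, 27] (not full yet)
step 4: append 4 -> window=[54, 42, 27, 4] -> max=54
step 5: append 58 -> window=[42, 27, 4, 58] -> max=58
step 6: append 37 -> window=[27, 4, 58, 37] -> max=58
step 7: append 14 -> window=[4, 58, 37, 14] -> max=58
step 8: append 11 -> window=[58, 37, 14, 11] -> max=58
step 9: append 2 -> window=[37, 14, 11, 2] -> max=37
step 10: append 44 -> window=[14, 11, 2, 44] -> max=44
step 11: append 33 -> window=[11, 2, 44, 33] -> max=44
step 12: append 50 -> window=[2, 44, 33, 50] -> max=50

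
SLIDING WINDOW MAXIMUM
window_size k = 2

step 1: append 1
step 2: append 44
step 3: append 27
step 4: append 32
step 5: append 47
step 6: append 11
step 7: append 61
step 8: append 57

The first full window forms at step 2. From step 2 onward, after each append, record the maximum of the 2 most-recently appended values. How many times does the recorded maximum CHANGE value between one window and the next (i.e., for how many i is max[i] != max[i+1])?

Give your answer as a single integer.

step 1: append 1 -> window=[1] (not full yet)
step 2: append 44 -> window=[1, 44] -> max=44
step 3: append 27 -> window=[44, 27] -> max=44
step 4: append 32 -> window=[27, 32] -> max=32
step 5: append 47 -> window=[32, 47] -> max=47
step 6: append 11 -> window=[47, 11] -> max=47
step 7: append 61 -> window=[11, 61] -> max=61
step 8: append 57 -> window=[61, 57] -> max=61
Recorded maximums: 44 44 32 47 47 61 61
Changes between consecutive maximums: 3

Answer: 3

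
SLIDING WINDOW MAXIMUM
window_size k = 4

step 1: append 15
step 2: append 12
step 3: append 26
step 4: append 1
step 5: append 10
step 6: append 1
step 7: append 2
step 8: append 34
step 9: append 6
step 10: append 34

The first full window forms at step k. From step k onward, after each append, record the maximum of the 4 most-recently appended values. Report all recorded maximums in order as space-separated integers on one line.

Answer: 26 26 26 10 34 34 34

Derivation:
step 1: append 15 -> window=[15] (not full yet)
step 2: append 12 -> window=[15, 12] (not full yet)
step 3: append 26 -> window=[15, 12, 26] (not full yet)
step 4: append 1 -> window=[15, 12, 26, 1] -> max=26
step 5: append 10 -> window=[12, 26, 1, 10] -> max=26
step 6: append 1 -> window=[26, 1, 10, 1] -> max=26
step 7: append 2 -> window=[1, 10, 1, 2] -> max=10
step 8: append 34 -> window=[10, 1, 2, 34] -> max=34
step 9: append 6 -> window=[1, 2, 34, 6] -> max=34
step 10: append 34 -> window=[2, 34, 6, 34] -> max=34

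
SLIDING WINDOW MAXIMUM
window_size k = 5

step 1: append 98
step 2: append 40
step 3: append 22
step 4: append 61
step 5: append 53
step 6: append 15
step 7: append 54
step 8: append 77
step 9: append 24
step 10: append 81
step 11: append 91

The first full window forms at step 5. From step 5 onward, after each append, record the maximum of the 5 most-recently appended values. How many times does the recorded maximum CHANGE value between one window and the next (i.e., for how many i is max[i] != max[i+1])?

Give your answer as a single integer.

Answer: 4

Derivation:
step 1: append 98 -> window=[98] (not full yet)
step 2: append 40 -> window=[98, 40] (not full yet)
step 3: append 22 -> window=[98, 40, 22] (not full yet)
step 4: append 61 -> window=[98, 40, 22, 61] (not full yet)
step 5: append 53 -> window=[98, 40, 22, 61, 53] -> max=98
step 6: append 15 -> window=[40, 22, 61, 53, 15] -> max=61
step 7: append 54 -> window=[22, 61, 53, 15, 54] -> max=61
step 8: append 77 -> window=[61, 53, 15, 54, 77] -> max=77
step 9: append 24 -> window=[53, 15, 54, 77, 24] -> max=77
step 10: append 81 -> window=[15, 54, 77, 24, 81] -> max=81
step 11: append 91 -> window=[54, 77, 24, 81, 91] -> max=91
Recorded maximums: 98 61 61 77 77 81 91
Changes between consecutive maximums: 4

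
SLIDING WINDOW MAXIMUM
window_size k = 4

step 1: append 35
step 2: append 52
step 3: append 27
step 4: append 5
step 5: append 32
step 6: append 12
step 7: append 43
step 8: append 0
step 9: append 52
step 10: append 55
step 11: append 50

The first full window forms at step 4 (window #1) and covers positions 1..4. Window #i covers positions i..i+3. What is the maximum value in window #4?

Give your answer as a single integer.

Answer: 43

Derivation:
step 1: append 35 -> window=[35] (not full yet)
step 2: append 52 -> window=[35, 52] (not full yet)
step 3: append 27 -> window=[35, 52, 27] (not full yet)
step 4: append 5 -> window=[35, 52, 27, 5] -> max=52
step 5: append 32 -> window=[52, 27, 5, 32] -> max=52
step 6: append 12 -> window=[27, 5, 32, 12] -> max=32
step 7: append 43 -> window=[5, 32, 12, 43] -> max=43
Window #4 max = 43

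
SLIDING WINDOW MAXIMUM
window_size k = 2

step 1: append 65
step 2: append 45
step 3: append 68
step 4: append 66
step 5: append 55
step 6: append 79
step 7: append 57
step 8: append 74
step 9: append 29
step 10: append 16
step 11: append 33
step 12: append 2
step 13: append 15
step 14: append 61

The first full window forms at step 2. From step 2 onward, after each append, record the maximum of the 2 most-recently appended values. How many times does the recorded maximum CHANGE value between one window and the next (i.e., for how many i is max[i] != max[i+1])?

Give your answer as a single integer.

step 1: append 65 -> window=[65] (not full yet)
step 2: append 45 -> window=[65, 45] -> max=65
step 3: append 68 -> window=[45, 68] -> max=68
step 4: append 66 -> window=[68, 66] -> max=68
step 5: append 55 -> window=[66, 55] -> max=66
step 6: append 79 -> window=[55, 79] -> max=79
step 7: append 57 -> window=[79, 57] -> max=79
step 8: append 74 -> window=[57, 74] -> max=74
step 9: append 29 -> window=[74, 29] -> max=74
step 10: append 16 -> window=[29, 16] -> max=29
step 11: append 33 -> window=[16, 33] -> max=33
step 12: append 2 -> window=[33, 2] -> max=33
step 13: append 15 -> window=[2, 15] -> max=15
step 14: append 61 -> window=[15, 61] -> max=61
Recorded maximums: 65 68 68 66 79 79 74 74 29 33 33 15 61
Changes between consecutive maximums: 8

Answer: 8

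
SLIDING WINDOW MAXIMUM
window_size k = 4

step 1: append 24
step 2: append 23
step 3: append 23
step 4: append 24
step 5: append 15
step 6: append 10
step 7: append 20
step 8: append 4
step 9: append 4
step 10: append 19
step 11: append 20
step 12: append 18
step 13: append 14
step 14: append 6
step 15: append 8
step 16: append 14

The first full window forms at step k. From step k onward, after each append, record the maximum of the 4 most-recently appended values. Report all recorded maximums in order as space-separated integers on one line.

Answer: 24 24 24 24 20 20 20 20 20 20 20 18 14

Derivation:
step 1: append 24 -> window=[24] (not full yet)
step 2: append 23 -> window=[24, 23] (not full yet)
step 3: append 23 -> window=[24, 23, 23] (not full yet)
step 4: append 24 -> window=[24, 23, 23, 24] -> max=24
step 5: append 15 -> window=[23, 23, 24, 15] -> max=24
step 6: append 10 -> window=[23, 24, 15, 10] -> max=24
step 7: append 20 -> window=[24, 15, 10, 20] -> max=24
step 8: append 4 -> window=[15, 10, 20, 4] -> max=20
step 9: append 4 -> window=[10, 20, 4, 4] -> max=20
step 10: append 19 -> window=[20, 4, 4, 19] -> max=20
step 11: append 20 -> window=[4, 4, 19, 20] -> max=20
step 12: append 18 -> window=[4, 19, 20, 18] -> max=20
step 13: append 14 -> window=[19, 20, 18, 14] -> max=20
step 14: append 6 -> window=[20, 18, 14, 6] -> max=20
step 15: append 8 -> window=[18, 14, 6, 8] -> max=18
step 16: append 14 -> window=[14, 6, 8, 14] -> max=14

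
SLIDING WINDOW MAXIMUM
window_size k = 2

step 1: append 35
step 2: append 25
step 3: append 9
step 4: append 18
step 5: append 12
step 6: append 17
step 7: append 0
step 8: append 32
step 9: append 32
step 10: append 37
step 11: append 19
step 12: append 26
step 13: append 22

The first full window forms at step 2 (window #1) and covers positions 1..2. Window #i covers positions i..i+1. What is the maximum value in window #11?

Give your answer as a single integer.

Answer: 26

Derivation:
step 1: append 35 -> window=[35] (not full yet)
step 2: append 25 -> window=[35, 25] -> max=35
step 3: append 9 -> window=[25, 9] -> max=25
step 4: append 18 -> window=[9, 18] -> max=18
step 5: append 12 -> window=[18, 12] -> max=18
step 6: append 17 -> window=[12, 17] -> max=17
step 7: append 0 -> window=[17, 0] -> max=17
step 8: append 32 -> window=[0, 32] -> max=32
step 9: append 32 -> window=[32, 32] -> max=32
step 10: append 37 -> window=[32, 37] -> max=37
step 11: append 19 -> window=[37, 19] -> max=37
step 12: append 26 -> window=[19, 26] -> max=26
Window #11 max = 26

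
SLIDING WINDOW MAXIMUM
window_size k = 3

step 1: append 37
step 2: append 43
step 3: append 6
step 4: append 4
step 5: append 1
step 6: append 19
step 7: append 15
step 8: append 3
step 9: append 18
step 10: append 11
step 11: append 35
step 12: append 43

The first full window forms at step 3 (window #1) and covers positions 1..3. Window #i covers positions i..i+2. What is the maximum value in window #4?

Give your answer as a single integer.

step 1: append 37 -> window=[37] (not full yet)
step 2: append 43 -> window=[37, 43] (not full yet)
step 3: append 6 -> window=[37, 43, 6] -> max=43
step 4: append 4 -> window=[43, 6, 4] -> max=43
step 5: append 1 -> window=[6, 4, 1] -> max=6
step 6: append 19 -> window=[4, 1, 19] -> max=19
Window #4 max = 19

Answer: 19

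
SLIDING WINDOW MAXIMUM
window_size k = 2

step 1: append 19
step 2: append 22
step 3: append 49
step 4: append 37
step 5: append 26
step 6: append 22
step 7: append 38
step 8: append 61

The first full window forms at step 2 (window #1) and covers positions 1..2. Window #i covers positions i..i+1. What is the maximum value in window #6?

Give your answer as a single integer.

Answer: 38

Derivation:
step 1: append 19 -> window=[19] (not full yet)
step 2: append 22 -> window=[19, 22] -> max=22
step 3: append 49 -> window=[22, 49] -> max=49
step 4: append 37 -> window=[49, 37] -> max=49
step 5: append 26 -> window=[37, 26] -> max=37
step 6: append 22 -> window=[26, 22] -> max=26
step 7: append 38 -> window=[22, 38] -> max=38
Window #6 max = 38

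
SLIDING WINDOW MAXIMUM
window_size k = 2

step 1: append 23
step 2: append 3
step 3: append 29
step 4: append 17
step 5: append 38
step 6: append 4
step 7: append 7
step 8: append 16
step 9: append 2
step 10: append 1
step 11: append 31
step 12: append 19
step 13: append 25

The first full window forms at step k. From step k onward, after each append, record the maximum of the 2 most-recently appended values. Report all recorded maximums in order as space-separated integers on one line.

step 1: append 23 -> window=[23] (not full yet)
step 2: append 3 -> window=[23, 3] -> max=23
step 3: append 29 -> window=[3, 29] -> max=29
step 4: append 17 -> window=[29, 17] -> max=29
step 5: append 38 -> window=[17, 38] -> max=38
step 6: append 4 -> window=[38, 4] -> max=38
step 7: append 7 -> window=[4, 7] -> max=7
step 8: append 16 -> window=[7, 16] -> max=16
step 9: append 2 -> window=[16, 2] -> max=16
step 10: append 1 -> window=[2, 1] -> max=2
step 11: append 31 -> window=[1, 31] -> max=31
step 12: append 19 -> window=[31, 19] -> max=31
step 13: append 25 -> window=[19, 25] -> max=25

Answer: 23 29 29 38 38 7 16 16 2 31 31 25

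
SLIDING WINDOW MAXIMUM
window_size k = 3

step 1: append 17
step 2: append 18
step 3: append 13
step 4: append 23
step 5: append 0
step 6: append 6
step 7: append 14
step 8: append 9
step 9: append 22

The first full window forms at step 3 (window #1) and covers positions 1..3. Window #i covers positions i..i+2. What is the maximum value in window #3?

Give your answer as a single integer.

Answer: 23

Derivation:
step 1: append 17 -> window=[17] (not full yet)
step 2: append 18 -> window=[17, 18] (not full yet)
step 3: append 13 -> window=[17, 18, 13] -> max=18
step 4: append 23 -> window=[18, 13, 23] -> max=23
step 5: append 0 -> window=[13, 23, 0] -> max=23
Window #3 max = 23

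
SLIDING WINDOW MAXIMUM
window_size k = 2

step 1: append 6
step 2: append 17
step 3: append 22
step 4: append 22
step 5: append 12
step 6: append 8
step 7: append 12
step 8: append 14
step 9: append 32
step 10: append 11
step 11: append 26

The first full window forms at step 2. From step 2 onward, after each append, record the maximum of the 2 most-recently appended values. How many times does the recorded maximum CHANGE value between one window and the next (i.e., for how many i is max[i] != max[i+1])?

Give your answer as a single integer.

step 1: append 6 -> window=[6] (not full yet)
step 2: append 17 -> window=[6, 17] -> max=17
step 3: append 22 -> window=[17, 22] -> max=22
step 4: append 22 -> window=[22, 22] -> max=22
step 5: append 12 -> window=[22, 12] -> max=22
step 6: append 8 -> window=[12, 8] -> max=12
step 7: append 12 -> window=[8, 12] -> max=12
step 8: append 14 -> window=[12, 14] -> max=14
step 9: append 32 -> window=[14, 32] -> max=32
step 10: append 11 -> window=[32, 11] -> max=32
step 11: append 26 -> window=[11, 26] -> max=26
Recorded maximums: 17 22 22 22 12 12 14 32 32 26
Changes between consecutive maximums: 5

Answer: 5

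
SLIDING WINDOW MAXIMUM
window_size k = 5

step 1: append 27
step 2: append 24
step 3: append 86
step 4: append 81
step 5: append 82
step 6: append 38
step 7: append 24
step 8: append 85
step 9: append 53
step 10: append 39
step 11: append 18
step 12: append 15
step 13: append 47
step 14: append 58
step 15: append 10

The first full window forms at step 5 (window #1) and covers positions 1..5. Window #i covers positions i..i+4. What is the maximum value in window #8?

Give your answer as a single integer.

step 1: append 27 -> window=[27] (not full yet)
step 2: append 24 -> window=[27, 24] (not full yet)
step 3: append 86 -> window=[27, 24, 86] (not full yet)
step 4: append 81 -> window=[27, 24, 86, 81] (not full yet)
step 5: append 82 -> window=[27, 24, 86, 81, 82] -> max=86
step 6: append 38 -> window=[24, 86, 81, 82, 38] -> max=86
step 7: append 24 -> window=[86, 81, 82, 38, 24] -> max=86
step 8: append 85 -> window=[81, 82, 38, 24, 85] -> max=85
step 9: append 53 -> window=[82, 38, 24, 85, 53] -> max=85
step 10: append 39 -> window=[38, 24, 85, 53, 39] -> max=85
step 11: append 18 -> window=[24, 85, 53, 39, 18] -> max=85
step 12: append 15 -> window=[85, 53, 39, 18, 15] -> max=85
Window #8 max = 85

Answer: 85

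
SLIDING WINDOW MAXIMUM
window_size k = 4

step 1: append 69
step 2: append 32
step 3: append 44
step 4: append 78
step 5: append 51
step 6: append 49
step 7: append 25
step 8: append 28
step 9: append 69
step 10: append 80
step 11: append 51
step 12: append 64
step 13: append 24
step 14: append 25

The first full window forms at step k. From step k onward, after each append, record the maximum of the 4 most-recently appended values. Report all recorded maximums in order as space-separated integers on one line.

step 1: append 69 -> window=[69] (not full yet)
step 2: append 32 -> window=[69, 32] (not full yet)
step 3: append 44 -> window=[69, 32, 44] (not full yet)
step 4: append 78 -> window=[69, 32, 44, 78] -> max=78
step 5: append 51 -> window=[32, 44, 78, 51] -> max=78
step 6: append 49 -> window=[44, 78, 51, 49] -> max=78
step 7: append 25 -> window=[78, 51, 49, 25] -> max=78
step 8: append 28 -> window=[51, 49, 25, 28] -> max=51
step 9: append 69 -> window=[49, 25, 28, 69] -> max=69
step 10: append 80 -> window=[25, 28, 69, 80] -> max=80
step 11: append 51 -> window=[28, 69, 80, 51] -> max=80
step 12: append 64 -> window=[69, 80, 51, 64] -> max=80
step 13: append 24 -> window=[80, 51, 64, 24] -> max=80
step 14: append 25 -> window=[51, 64, 24, 25] -> max=64

Answer: 78 78 78 78 51 69 80 80 80 80 64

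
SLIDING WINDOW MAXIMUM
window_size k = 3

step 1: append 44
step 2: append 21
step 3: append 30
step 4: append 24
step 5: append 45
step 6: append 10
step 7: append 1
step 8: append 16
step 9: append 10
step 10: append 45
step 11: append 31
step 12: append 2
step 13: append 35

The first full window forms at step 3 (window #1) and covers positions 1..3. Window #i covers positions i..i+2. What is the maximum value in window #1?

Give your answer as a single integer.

Answer: 44

Derivation:
step 1: append 44 -> window=[44] (not full yet)
step 2: append 21 -> window=[44, 21] (not full yet)
step 3: append 30 -> window=[44, 21, 30] -> max=44
Window #1 max = 44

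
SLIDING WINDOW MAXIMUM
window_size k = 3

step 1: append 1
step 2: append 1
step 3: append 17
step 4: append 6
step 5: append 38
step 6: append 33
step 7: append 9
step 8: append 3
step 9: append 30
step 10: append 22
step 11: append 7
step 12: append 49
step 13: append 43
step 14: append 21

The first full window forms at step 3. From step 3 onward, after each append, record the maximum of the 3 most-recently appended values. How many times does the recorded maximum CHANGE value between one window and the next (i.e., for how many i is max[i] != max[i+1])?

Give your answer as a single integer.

Answer: 4

Derivation:
step 1: append 1 -> window=[1] (not full yet)
step 2: append 1 -> window=[1, 1] (not full yet)
step 3: append 17 -> window=[1, 1, 17] -> max=17
step 4: append 6 -> window=[1, 17, 6] -> max=17
step 5: append 38 -> window=[17, 6, 38] -> max=38
step 6: append 33 -> window=[6, 38, 33] -> max=38
step 7: append 9 -> window=[38, 33, 9] -> max=38
step 8: append 3 -> window=[33, 9, 3] -> max=33
step 9: append 30 -> window=[9, 3, 30] -> max=30
step 10: append 22 -> window=[3, 30, 22] -> max=30
step 11: append 7 -> window=[30, 22, 7] -> max=30
step 12: append 49 -> window=[22, 7, 49] -> max=49
step 13: append 43 -> window=[7, 49, 43] -> max=49
step 14: append 21 -> window=[49, 43, 21] -> max=49
Recorded maximums: 17 17 38 38 38 33 30 30 30 49 49 49
Changes between consecutive maximums: 4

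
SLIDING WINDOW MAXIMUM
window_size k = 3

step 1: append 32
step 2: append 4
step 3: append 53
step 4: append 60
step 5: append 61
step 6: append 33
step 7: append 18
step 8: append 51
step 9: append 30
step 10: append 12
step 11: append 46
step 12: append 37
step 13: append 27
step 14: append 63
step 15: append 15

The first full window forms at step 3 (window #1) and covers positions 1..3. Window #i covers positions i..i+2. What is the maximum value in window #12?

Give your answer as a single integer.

Answer: 63

Derivation:
step 1: append 32 -> window=[32] (not full yet)
step 2: append 4 -> window=[32, 4] (not full yet)
step 3: append 53 -> window=[32, 4, 53] -> max=53
step 4: append 60 -> window=[4, 53, 60] -> max=60
step 5: append 61 -> window=[53, 60, 61] -> max=61
step 6: append 33 -> window=[60, 61, 33] -> max=61
step 7: append 18 -> window=[61, 33, 18] -> max=61
step 8: append 51 -> window=[33, 18, 51] -> max=51
step 9: append 30 -> window=[18, 51, 30] -> max=51
step 10: append 12 -> window=[51, 30, 12] -> max=51
step 11: append 46 -> window=[30, 12, 46] -> max=46
step 12: append 37 -> window=[12, 46, 37] -> max=46
step 13: append 27 -> window=[46, 37, 27] -> max=46
step 14: append 63 -> window=[37, 27, 63] -> max=63
Window #12 max = 63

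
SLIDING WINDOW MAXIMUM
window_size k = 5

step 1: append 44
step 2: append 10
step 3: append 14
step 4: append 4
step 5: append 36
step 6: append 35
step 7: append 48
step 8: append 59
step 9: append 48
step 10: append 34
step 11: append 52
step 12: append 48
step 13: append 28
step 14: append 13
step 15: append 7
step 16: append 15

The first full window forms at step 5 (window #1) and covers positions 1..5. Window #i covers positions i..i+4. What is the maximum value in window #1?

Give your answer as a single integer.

step 1: append 44 -> window=[44] (not full yet)
step 2: append 10 -> window=[44, 10] (not full yet)
step 3: append 14 -> window=[44, 10, 14] (not full yet)
step 4: append 4 -> window=[44, 10, 14, 4] (not full yet)
step 5: append 36 -> window=[44, 10, 14, 4, 36] -> max=44
Window #1 max = 44

Answer: 44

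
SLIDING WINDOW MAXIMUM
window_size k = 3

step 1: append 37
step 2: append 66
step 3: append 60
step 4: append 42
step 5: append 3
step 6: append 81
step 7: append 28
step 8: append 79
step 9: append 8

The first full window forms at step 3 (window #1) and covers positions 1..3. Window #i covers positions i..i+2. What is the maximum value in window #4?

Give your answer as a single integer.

Answer: 81

Derivation:
step 1: append 37 -> window=[37] (not full yet)
step 2: append 66 -> window=[37, 66] (not full yet)
step 3: append 60 -> window=[37, 66, 60] -> max=66
step 4: append 42 -> window=[66, 60, 42] -> max=66
step 5: append 3 -> window=[60, 42, 3] -> max=60
step 6: append 81 -> window=[42, 3, 81] -> max=81
Window #4 max = 81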